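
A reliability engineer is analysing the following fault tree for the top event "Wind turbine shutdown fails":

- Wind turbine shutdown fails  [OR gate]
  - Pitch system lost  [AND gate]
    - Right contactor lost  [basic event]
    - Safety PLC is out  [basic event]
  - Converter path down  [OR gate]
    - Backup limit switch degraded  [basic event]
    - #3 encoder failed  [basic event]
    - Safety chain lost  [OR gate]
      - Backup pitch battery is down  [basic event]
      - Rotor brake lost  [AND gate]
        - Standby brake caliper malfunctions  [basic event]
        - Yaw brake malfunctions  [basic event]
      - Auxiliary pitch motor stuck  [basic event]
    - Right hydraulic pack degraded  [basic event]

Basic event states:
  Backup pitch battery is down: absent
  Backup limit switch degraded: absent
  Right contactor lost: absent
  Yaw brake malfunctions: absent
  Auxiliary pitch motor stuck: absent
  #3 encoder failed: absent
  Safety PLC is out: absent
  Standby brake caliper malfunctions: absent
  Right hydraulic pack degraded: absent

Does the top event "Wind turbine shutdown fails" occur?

Pitch system lost [AND]: Right contactor lost=not, Safety PLC is out=not → not all inputs occur → does not occur.
Rotor brake lost [AND]: Standby brake caliper malfunctions=not, Yaw brake malfunctions=not → not all inputs occur → does not occur.
Safety chain lost [OR]: Backup pitch battery is down=not, Rotor brake lost=not, Auxiliary pitch motor stuck=not → no input occurs → does not occur.
Converter path down [OR]: Backup limit switch degraded=not, #3 encoder failed=not, Safety chain lost=not, Right hydraulic pack degraded=not → no input occurs → does not occur.
Wind turbine shutdown fails [OR]: Pitch system lost=not, Converter path down=not → no input occurs → does not occur.

No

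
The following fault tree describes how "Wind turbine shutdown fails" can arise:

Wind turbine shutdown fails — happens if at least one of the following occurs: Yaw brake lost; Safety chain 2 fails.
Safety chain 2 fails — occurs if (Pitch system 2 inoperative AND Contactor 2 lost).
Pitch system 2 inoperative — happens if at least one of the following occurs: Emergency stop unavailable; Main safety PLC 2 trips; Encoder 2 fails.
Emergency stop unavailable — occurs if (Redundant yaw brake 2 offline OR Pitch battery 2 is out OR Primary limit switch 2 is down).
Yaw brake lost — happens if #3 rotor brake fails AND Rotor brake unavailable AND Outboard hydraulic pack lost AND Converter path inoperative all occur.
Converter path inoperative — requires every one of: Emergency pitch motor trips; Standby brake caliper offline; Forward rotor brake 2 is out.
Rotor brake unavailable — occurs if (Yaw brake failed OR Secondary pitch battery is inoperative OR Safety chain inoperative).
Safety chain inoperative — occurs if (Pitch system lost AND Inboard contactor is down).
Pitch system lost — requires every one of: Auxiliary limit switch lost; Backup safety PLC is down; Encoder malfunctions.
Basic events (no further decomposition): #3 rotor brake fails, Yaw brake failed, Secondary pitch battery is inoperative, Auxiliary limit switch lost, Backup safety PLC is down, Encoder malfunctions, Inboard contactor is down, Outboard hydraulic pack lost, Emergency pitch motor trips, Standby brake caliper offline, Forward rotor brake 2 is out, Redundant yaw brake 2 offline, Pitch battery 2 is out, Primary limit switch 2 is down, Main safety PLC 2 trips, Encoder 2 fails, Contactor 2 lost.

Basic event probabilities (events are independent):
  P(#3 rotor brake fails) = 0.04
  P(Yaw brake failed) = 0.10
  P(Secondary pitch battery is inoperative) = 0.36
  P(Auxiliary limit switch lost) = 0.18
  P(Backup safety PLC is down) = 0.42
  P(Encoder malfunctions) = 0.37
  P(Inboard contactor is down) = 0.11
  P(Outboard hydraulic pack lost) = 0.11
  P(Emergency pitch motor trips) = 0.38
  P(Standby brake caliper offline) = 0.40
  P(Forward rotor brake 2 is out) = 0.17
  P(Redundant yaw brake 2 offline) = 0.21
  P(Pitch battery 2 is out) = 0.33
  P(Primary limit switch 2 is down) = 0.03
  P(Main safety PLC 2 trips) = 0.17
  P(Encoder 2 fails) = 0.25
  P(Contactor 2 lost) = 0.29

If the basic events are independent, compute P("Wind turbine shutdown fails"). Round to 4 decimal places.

P(Pitch system lost) [AND] = 0.18 × 0.42 × 0.37 = 0.027972
P(Safety chain inoperative) [AND] = 0.027972 × 0.11 = 0.003077
P(Rotor brake unavailable) [OR] = 1 − (1−0.10) × (1−0.36) × (1−0.003077) = 0.425772
P(Converter path inoperative) [AND] = 0.38 × 0.40 × 0.17 = 0.025840
P(Yaw brake lost) [AND] = 0.04 × 0.425772 × 0.11 × 0.025840 = 0.000048
P(Emergency stop unavailable) [OR] = 1 − (1−0.21) × (1−0.33) × (1−0.03) = 0.486579
P(Pitch system 2 inoperative) [OR] = 1 − (1−0.486579) × (1−0.17) × (1−0.25) = 0.680395
P(Safety chain 2 fails) [AND] = 0.680395 × 0.29 = 0.197315
P(Wind turbine shutdown fails) [OR] = 1 − (1−0.000048) × (1−0.197315) = 0.197354
Rounded to 4 decimal places: P(Wind turbine shutdown fails) ≈ 0.1974.

0.1974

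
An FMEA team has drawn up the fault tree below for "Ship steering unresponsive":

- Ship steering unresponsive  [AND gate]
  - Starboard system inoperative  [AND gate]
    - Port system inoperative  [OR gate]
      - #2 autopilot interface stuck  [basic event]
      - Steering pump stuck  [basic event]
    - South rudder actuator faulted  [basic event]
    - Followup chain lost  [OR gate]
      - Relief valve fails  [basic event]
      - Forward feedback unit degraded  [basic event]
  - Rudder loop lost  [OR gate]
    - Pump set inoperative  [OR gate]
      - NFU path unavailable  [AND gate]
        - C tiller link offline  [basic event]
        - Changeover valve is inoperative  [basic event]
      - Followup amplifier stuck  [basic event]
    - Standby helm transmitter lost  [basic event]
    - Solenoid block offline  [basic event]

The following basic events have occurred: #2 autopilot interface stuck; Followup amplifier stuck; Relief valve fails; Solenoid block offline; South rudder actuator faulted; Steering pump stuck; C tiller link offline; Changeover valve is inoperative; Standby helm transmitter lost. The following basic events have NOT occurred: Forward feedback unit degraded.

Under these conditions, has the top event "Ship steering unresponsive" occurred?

Port system inoperative [OR]: #2 autopilot interface stuck=occurs, Steering pump stuck=occurs → at least one input occurs → occurs.
Followup chain lost [OR]: Relief valve fails=occurs, Forward feedback unit degraded=not → at least one input occurs → occurs.
Starboard system inoperative [AND]: Port system inoperative=occurs, South rudder actuator faulted=occurs, Followup chain lost=occurs → all inputs occur → occurs.
NFU path unavailable [AND]: C tiller link offline=occurs, Changeover valve is inoperative=occurs → all inputs occur → occurs.
Pump set inoperative [OR]: NFU path unavailable=occurs, Followup amplifier stuck=occurs → at least one input occurs → occurs.
Rudder loop lost [OR]: Pump set inoperative=occurs, Standby helm transmitter lost=occurs, Solenoid block offline=occurs → at least one input occurs → occurs.
Ship steering unresponsive [AND]: Starboard system inoperative=occurs, Rudder loop lost=occurs → all inputs occur → occurs.

Yes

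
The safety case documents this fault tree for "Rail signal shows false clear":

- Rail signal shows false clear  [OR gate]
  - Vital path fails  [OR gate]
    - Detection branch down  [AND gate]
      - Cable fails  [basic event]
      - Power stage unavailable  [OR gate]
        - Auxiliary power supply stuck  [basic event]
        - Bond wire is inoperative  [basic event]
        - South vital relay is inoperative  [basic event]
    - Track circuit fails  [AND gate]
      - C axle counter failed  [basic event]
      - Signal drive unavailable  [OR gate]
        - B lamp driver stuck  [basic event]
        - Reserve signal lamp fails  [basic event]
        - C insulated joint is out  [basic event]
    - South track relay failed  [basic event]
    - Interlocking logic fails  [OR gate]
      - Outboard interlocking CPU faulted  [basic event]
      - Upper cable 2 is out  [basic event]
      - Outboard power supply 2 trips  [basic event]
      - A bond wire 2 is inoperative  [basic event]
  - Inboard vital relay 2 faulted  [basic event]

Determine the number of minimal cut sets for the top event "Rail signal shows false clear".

Power stage unavailable [OR]: union of children's cut sets → 3 cut set(s).
Detection branch down [AND]: one cut set from each child combined → 1 × 3 = 3 cut set(s).
Signal drive unavailable [OR]: union of children's cut sets → 3 cut set(s).
Track circuit fails [AND]: one cut set from each child combined → 1 × 3 = 3 cut set(s).
Interlocking logic fails [OR]: union of children's cut sets → 4 cut set(s).
Vital path fails [OR]: union of children's cut sets → 11 cut set(s).
Rail signal shows false clear [OR]: union of children's cut sets → 12 cut set(s).

12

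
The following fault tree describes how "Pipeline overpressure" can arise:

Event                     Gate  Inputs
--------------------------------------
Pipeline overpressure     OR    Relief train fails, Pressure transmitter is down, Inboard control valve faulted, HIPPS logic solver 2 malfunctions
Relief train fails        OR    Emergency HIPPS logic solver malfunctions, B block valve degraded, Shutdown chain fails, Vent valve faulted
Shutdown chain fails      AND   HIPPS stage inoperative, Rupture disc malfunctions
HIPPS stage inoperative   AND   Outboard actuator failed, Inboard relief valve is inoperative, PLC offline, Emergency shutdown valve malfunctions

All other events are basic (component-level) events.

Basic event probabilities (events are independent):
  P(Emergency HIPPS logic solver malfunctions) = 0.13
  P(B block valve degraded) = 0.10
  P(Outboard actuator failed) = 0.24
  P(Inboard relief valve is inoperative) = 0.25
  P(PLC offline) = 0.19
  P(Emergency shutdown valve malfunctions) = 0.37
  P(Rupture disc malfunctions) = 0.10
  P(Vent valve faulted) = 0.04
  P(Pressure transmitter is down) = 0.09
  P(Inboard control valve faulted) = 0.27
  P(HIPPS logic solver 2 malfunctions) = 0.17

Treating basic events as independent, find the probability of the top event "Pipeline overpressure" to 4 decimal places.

0.5857

P(HIPPS stage inoperative) [AND] = 0.24 × 0.25 × 0.19 × 0.37 = 0.004218
P(Shutdown chain fails) [AND] = 0.004218 × 0.10 = 0.000422
P(Relief train fails) [OR] = 1 − (1−0.13) × (1−0.10) × (1−0.000422) × (1−0.04) = 0.248637
P(Pipeline overpressure) [OR] = 1 − (1−0.248637) × (1−0.09) × (1−0.27) × (1−0.17) = 0.585722
Rounded to 4 decimal places: P(Pipeline overpressure) ≈ 0.5857.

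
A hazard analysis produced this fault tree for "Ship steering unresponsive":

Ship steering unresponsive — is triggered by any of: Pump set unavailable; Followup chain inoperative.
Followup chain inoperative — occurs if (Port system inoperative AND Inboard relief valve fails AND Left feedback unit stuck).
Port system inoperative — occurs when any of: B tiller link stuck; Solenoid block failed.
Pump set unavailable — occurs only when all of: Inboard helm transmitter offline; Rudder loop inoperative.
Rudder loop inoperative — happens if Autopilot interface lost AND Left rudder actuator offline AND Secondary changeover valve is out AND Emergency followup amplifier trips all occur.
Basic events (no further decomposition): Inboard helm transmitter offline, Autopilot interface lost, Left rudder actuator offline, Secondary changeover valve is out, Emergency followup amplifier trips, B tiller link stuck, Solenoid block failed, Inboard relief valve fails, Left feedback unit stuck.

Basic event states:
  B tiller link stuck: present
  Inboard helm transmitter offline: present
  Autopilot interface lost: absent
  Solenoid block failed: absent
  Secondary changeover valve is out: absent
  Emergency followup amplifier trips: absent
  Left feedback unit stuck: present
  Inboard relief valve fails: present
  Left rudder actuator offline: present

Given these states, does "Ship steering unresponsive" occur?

Yes

Rudder loop inoperative [AND]: Autopilot interface lost=not, Left rudder actuator offline=occurs, Secondary changeover valve is out=not, Emergency followup amplifier trips=not → not all inputs occur → does not occur.
Pump set unavailable [AND]: Inboard helm transmitter offline=occurs, Rudder loop inoperative=not → not all inputs occur → does not occur.
Port system inoperative [OR]: B tiller link stuck=occurs, Solenoid block failed=not → at least one input occurs → occurs.
Followup chain inoperative [AND]: Port system inoperative=occurs, Inboard relief valve fails=occurs, Left feedback unit stuck=occurs → all inputs occur → occurs.
Ship steering unresponsive [OR]: Pump set unavailable=not, Followup chain inoperative=occurs → at least one input occurs → occurs.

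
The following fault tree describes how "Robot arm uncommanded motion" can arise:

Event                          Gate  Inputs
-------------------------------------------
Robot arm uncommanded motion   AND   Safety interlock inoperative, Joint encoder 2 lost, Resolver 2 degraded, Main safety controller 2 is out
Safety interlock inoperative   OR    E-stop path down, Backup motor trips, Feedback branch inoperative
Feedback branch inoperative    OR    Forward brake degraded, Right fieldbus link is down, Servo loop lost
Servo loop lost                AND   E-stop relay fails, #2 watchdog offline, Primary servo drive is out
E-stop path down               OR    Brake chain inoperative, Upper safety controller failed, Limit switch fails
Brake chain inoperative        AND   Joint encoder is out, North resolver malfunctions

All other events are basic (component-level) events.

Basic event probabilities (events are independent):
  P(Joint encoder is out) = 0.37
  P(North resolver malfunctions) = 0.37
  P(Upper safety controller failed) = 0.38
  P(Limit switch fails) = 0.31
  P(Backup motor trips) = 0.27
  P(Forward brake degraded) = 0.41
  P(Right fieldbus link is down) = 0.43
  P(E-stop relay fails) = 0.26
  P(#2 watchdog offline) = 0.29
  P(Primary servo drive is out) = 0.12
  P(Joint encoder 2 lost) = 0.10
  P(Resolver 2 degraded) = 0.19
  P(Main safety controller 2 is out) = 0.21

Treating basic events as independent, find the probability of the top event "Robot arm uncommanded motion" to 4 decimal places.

0.0036

P(Brake chain inoperative) [AND] = 0.37 × 0.37 = 0.136900
P(E-stop path down) [OR] = 1 − (1−0.136900) × (1−0.38) × (1−0.31) = 0.630766
P(Servo loop lost) [AND] = 0.26 × 0.29 × 0.12 = 0.009048
P(Feedback branch inoperative) [OR] = 1 − (1−0.41) × (1−0.43) × (1−0.009048) = 0.666743
P(Safety interlock inoperative) [OR] = 1 − (1−0.630766) × (1−0.27) × (1−0.666743) = 0.910174
P(Robot arm uncommanded motion) [AND] = 0.910174 × 0.10 × 0.19 × 0.21 = 0.003632
Rounded to 4 decimal places: P(Robot arm uncommanded motion) ≈ 0.0036.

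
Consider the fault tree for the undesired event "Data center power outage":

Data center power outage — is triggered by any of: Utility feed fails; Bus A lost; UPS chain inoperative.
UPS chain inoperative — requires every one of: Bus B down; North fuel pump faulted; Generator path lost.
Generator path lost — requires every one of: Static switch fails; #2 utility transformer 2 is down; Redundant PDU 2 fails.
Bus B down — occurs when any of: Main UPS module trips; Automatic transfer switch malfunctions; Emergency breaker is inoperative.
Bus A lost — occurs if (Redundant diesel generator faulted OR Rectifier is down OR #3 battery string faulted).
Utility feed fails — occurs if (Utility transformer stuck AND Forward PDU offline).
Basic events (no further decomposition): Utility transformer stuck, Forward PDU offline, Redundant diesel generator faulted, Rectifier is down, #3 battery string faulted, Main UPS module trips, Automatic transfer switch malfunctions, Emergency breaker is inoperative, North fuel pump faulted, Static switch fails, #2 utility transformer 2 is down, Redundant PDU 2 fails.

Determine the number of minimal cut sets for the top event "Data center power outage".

7

Utility feed fails [AND]: one cut set from each child combined → 1 × 1 = 1 cut set(s).
Bus A lost [OR]: union of children's cut sets → 3 cut set(s).
Bus B down [OR]: union of children's cut sets → 3 cut set(s).
Generator path lost [AND]: one cut set from each child combined → 1 × 1 × 1 = 1 cut set(s).
UPS chain inoperative [AND]: one cut set from each child combined → 3 × 1 × 1 = 3 cut set(s).
Data center power outage [OR]: union of children's cut sets → 7 cut set(s).
Minimal cut sets: {Forward PDU offline, Utility transformer stuck}; {Redundant diesel generator faulted}; {Rectifier is down}; {#3 battery string faulted}; {#2 utility transformer 2 is down, Main UPS module trips, North fuel pump faulted, Redundant PDU 2 fails, Static switch fails}; {#2 utility transformer 2 is down, Automatic transfer switch malfunctions, North fuel pump faulted, Redundant PDU 2 fails, Static switch fails}; {#2 utility transformer 2 is down, Emergency breaker is inoperative, North fuel pump faulted, Redundant PDU 2 fails, Static switch fails}.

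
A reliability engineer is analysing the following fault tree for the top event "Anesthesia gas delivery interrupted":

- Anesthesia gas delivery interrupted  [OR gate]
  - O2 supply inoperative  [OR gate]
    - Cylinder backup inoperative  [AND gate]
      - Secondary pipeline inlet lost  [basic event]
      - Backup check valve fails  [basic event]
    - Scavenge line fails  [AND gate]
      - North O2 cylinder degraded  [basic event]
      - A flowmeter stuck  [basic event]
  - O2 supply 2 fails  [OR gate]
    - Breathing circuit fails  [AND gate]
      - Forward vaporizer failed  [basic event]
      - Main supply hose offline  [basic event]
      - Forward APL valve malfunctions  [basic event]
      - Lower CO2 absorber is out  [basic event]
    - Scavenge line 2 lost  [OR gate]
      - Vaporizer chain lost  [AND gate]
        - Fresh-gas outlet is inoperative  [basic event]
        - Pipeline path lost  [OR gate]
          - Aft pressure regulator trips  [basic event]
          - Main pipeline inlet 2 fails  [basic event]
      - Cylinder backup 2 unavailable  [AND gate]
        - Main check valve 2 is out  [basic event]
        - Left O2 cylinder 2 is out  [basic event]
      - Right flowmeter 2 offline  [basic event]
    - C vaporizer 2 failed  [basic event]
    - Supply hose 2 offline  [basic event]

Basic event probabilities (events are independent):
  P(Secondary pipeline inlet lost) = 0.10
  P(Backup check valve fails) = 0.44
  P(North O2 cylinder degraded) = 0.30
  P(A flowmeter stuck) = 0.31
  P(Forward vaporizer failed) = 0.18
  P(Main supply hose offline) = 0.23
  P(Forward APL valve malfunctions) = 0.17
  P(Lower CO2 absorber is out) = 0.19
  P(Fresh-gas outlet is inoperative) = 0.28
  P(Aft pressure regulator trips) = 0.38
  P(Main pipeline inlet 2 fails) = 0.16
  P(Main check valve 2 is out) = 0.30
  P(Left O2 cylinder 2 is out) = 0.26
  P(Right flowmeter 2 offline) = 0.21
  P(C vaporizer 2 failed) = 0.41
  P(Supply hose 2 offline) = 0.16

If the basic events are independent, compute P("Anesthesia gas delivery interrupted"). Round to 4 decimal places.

0.7294

P(Cylinder backup inoperative) [AND] = 0.10 × 0.44 = 0.044000
P(Scavenge line fails) [AND] = 0.30 × 0.31 = 0.093000
P(O2 supply inoperative) [OR] = 1 − (1−0.044000) × (1−0.093000) = 0.132908
P(Breathing circuit fails) [AND] = 0.18 × 0.23 × 0.17 × 0.19 = 0.001337
P(Pipeline path lost) [OR] = 1 − (1−0.38) × (1−0.16) = 0.479200
P(Vaporizer chain lost) [AND] = 0.28 × 0.479200 = 0.134176
P(Cylinder backup 2 unavailable) [AND] = 0.30 × 0.26 = 0.078000
P(Scavenge line 2 lost) [OR] = 1 − (1−0.134176) × (1−0.078000) × (1−0.21) = 0.369351
P(O2 supply 2 fails) [OR] = 1 − (1−0.001337) × (1−0.369351) × (1−0.41) × (1−0.16) = 0.687868
P(Anesthesia gas delivery interrupted) [OR] = 1 − (1−0.132908) × (1−0.687868) = 0.729353
Rounded to 4 decimal places: P(Anesthesia gas delivery interrupted) ≈ 0.7294.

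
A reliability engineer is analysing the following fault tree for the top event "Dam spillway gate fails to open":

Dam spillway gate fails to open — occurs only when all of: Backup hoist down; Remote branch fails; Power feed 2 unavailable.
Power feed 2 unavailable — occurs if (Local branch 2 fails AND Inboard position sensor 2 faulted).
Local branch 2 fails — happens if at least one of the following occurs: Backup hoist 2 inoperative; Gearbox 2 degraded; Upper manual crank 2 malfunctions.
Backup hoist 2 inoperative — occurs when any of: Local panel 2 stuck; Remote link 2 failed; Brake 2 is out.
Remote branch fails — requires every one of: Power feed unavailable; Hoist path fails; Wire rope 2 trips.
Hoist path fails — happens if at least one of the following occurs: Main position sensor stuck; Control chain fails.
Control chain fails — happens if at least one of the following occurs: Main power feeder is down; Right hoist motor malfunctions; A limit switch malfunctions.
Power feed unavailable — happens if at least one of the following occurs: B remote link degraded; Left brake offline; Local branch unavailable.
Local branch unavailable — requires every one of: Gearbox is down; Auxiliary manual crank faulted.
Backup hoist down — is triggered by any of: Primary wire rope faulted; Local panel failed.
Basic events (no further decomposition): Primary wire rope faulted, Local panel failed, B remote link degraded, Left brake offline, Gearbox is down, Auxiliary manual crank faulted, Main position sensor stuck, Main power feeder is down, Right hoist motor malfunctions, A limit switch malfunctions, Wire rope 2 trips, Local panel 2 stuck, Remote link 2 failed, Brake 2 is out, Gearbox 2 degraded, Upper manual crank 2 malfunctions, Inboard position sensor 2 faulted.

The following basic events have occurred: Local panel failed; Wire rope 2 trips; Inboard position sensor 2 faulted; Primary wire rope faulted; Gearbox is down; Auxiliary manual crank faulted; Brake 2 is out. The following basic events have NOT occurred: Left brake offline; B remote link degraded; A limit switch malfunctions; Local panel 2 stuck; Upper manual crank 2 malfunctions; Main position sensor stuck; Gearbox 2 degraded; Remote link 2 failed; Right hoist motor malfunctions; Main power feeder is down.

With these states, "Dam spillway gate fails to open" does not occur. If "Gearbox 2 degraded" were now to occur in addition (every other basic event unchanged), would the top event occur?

No

Counterfactual: set "Gearbox 2 degraded" to occurred.
Backup hoist down [OR]: Primary wire rope faulted=occurs, Local panel failed=occurs → at least one input occurs → occurs.
Local branch unavailable [AND]: Gearbox is down=occurs, Auxiliary manual crank faulted=occurs → all inputs occur → occurs.
Power feed unavailable [OR]: B remote link degraded=not, Left brake offline=not, Local branch unavailable=occurs → at least one input occurs → occurs.
Control chain fails [OR]: Main power feeder is down=not, Right hoist motor malfunctions=not, A limit switch malfunctions=not → no input occurs → does not occur.
Hoist path fails [OR]: Main position sensor stuck=not, Control chain fails=not → no input occurs → does not occur.
Remote branch fails [AND]: Power feed unavailable=occurs, Hoist path fails=not, Wire rope 2 trips=occurs → not all inputs occur → does not occur.
Backup hoist 2 inoperative [OR]: Local panel 2 stuck=not, Remote link 2 failed=not, Brake 2 is out=occurs → at least one input occurs → occurs.
Local branch 2 fails [OR]: Backup hoist 2 inoperative=occurs, Gearbox 2 degraded=occurs, Upper manual crank 2 malfunctions=not → at least one input occurs → occurs.
Power feed 2 unavailable [AND]: Local branch 2 fails=occurs, Inboard position sensor 2 faulted=occurs → all inputs occur → occurs.
Dam spillway gate fails to open [AND]: Backup hoist down=occurs, Remote branch fails=not, Power feed 2 unavailable=occurs → not all inputs occur → does not occur.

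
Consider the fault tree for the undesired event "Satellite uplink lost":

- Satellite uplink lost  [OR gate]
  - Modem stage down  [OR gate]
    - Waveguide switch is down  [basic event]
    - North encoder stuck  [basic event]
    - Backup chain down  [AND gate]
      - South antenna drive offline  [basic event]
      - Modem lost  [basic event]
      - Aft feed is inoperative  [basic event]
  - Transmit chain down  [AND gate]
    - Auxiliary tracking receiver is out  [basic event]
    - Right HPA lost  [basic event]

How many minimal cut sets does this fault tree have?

4

Backup chain down [AND]: one cut set from each child combined → 1 × 1 × 1 = 1 cut set(s).
Modem stage down [OR]: union of children's cut sets → 3 cut set(s).
Transmit chain down [AND]: one cut set from each child combined → 1 × 1 = 1 cut set(s).
Satellite uplink lost [OR]: union of children's cut sets → 4 cut set(s).
Minimal cut sets: {Waveguide switch is down}; {North encoder stuck}; {Aft feed is inoperative, Modem lost, South antenna drive offline}; {Auxiliary tracking receiver is out, Right HPA lost}.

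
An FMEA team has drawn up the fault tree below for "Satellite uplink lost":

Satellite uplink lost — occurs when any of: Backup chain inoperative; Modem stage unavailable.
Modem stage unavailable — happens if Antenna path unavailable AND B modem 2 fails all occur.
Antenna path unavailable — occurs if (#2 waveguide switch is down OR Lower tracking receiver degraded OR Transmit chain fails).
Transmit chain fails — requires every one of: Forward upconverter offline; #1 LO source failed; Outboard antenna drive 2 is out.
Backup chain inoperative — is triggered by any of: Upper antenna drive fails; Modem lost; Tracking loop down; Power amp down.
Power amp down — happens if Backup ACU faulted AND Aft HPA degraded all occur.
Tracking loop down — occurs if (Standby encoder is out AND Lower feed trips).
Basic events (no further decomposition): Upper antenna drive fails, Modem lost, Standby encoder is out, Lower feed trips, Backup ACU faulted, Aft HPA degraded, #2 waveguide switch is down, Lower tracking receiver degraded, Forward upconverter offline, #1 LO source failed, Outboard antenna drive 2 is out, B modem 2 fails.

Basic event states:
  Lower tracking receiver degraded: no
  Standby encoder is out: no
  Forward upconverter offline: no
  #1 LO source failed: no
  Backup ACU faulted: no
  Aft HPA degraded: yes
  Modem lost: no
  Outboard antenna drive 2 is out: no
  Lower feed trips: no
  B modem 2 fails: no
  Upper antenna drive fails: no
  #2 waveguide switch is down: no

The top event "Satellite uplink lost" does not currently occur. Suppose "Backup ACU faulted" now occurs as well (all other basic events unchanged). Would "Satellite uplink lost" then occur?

Counterfactual: set "Backup ACU faulted" to occurred.
Tracking loop down [AND]: Standby encoder is out=not, Lower feed trips=not → not all inputs occur → does not occur.
Power amp down [AND]: Backup ACU faulted=occurs, Aft HPA degraded=occurs → all inputs occur → occurs.
Backup chain inoperative [OR]: Upper antenna drive fails=not, Modem lost=not, Tracking loop down=not, Power amp down=occurs → at least one input occurs → occurs.
Transmit chain fails [AND]: Forward upconverter offline=not, #1 LO source failed=not, Outboard antenna drive 2 is out=not → not all inputs occur → does not occur.
Antenna path unavailable [OR]: #2 waveguide switch is down=not, Lower tracking receiver degraded=not, Transmit chain fails=not → no input occurs → does not occur.
Modem stage unavailable [AND]: Antenna path unavailable=not, B modem 2 fails=not → not all inputs occur → does not occur.
Satellite uplink lost [OR]: Backup chain inoperative=occurs, Modem stage unavailable=not → at least one input occurs → occurs.

Yes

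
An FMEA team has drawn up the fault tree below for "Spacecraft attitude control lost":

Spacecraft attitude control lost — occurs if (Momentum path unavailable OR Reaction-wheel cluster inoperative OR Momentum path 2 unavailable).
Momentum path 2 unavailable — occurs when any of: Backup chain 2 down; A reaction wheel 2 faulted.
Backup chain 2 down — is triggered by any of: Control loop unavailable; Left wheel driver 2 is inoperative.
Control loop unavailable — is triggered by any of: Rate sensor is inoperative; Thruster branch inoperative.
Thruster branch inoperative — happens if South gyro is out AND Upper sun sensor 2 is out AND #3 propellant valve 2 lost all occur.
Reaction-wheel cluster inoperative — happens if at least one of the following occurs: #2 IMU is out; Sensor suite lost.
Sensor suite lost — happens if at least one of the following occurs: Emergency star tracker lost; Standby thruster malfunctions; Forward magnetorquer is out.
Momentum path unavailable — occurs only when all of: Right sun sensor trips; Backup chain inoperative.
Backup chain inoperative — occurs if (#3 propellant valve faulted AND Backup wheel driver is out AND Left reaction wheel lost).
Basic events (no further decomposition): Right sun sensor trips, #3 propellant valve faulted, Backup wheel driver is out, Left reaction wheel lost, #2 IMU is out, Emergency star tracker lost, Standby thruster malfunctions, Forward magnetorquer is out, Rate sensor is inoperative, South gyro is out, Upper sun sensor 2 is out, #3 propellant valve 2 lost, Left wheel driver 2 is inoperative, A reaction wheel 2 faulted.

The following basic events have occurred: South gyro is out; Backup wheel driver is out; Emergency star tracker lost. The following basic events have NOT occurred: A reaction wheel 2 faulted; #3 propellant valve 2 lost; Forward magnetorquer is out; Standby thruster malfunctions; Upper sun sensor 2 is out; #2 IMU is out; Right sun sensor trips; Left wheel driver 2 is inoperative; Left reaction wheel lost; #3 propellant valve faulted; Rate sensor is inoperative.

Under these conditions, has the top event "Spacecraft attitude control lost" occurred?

Backup chain inoperative [AND]: #3 propellant valve faulted=not, Backup wheel driver is out=occurs, Left reaction wheel lost=not → not all inputs occur → does not occur.
Momentum path unavailable [AND]: Right sun sensor trips=not, Backup chain inoperative=not → not all inputs occur → does not occur.
Sensor suite lost [OR]: Emergency star tracker lost=occurs, Standby thruster malfunctions=not, Forward magnetorquer is out=not → at least one input occurs → occurs.
Reaction-wheel cluster inoperative [OR]: #2 IMU is out=not, Sensor suite lost=occurs → at least one input occurs → occurs.
Thruster branch inoperative [AND]: South gyro is out=occurs, Upper sun sensor 2 is out=not, #3 propellant valve 2 lost=not → not all inputs occur → does not occur.
Control loop unavailable [OR]: Rate sensor is inoperative=not, Thruster branch inoperative=not → no input occurs → does not occur.
Backup chain 2 down [OR]: Control loop unavailable=not, Left wheel driver 2 is inoperative=not → no input occurs → does not occur.
Momentum path 2 unavailable [OR]: Backup chain 2 down=not, A reaction wheel 2 faulted=not → no input occurs → does not occur.
Spacecraft attitude control lost [OR]: Momentum path unavailable=not, Reaction-wheel cluster inoperative=occurs, Momentum path 2 unavailable=not → at least one input occurs → occurs.

Yes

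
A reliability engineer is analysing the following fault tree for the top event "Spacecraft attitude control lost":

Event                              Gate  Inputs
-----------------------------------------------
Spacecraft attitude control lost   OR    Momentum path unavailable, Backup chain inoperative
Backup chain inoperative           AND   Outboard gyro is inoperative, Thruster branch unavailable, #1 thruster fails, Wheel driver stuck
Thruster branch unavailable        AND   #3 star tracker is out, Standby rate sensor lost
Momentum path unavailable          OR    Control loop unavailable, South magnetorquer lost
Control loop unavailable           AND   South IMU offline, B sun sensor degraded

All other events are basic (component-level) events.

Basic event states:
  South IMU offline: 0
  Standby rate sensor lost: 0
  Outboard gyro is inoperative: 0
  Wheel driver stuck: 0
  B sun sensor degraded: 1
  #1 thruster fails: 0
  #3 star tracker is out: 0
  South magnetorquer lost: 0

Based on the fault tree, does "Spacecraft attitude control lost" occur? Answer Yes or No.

No

Control loop unavailable [AND]: South IMU offline=not, B sun sensor degraded=occurs → not all inputs occur → does not occur.
Momentum path unavailable [OR]: Control loop unavailable=not, South magnetorquer lost=not → no input occurs → does not occur.
Thruster branch unavailable [AND]: #3 star tracker is out=not, Standby rate sensor lost=not → not all inputs occur → does not occur.
Backup chain inoperative [AND]: Outboard gyro is inoperative=not, Thruster branch unavailable=not, #1 thruster fails=not, Wheel driver stuck=not → not all inputs occur → does not occur.
Spacecraft attitude control lost [OR]: Momentum path unavailable=not, Backup chain inoperative=not → no input occurs → does not occur.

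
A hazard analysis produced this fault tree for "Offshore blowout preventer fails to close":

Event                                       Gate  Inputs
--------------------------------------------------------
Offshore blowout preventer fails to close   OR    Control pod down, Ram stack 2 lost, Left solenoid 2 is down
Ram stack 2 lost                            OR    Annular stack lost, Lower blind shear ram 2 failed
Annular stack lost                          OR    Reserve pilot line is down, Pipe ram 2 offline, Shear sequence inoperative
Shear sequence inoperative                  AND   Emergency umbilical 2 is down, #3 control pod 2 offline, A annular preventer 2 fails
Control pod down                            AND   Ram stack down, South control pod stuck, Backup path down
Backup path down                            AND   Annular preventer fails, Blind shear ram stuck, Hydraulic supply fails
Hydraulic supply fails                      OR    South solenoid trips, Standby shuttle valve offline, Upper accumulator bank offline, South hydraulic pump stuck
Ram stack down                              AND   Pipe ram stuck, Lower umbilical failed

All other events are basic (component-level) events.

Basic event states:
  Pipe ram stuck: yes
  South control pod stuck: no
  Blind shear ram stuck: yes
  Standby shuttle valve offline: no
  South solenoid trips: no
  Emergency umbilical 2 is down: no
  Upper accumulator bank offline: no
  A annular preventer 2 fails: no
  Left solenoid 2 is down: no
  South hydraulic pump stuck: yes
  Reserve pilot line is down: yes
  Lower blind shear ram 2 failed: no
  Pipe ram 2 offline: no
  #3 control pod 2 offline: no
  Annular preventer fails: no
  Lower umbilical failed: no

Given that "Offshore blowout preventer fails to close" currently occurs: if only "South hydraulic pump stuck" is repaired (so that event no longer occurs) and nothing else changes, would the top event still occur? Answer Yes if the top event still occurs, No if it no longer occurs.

Yes

Counterfactual: set "South hydraulic pump stuck" to not occurred.
Ram stack down [AND]: Pipe ram stuck=occurs, Lower umbilical failed=not → not all inputs occur → does not occur.
Hydraulic supply fails [OR]: South solenoid trips=not, Standby shuttle valve offline=not, Upper accumulator bank offline=not, South hydraulic pump stuck=not → no input occurs → does not occur.
Backup path down [AND]: Annular preventer fails=not, Blind shear ram stuck=occurs, Hydraulic supply fails=not → not all inputs occur → does not occur.
Control pod down [AND]: Ram stack down=not, South control pod stuck=not, Backup path down=not → not all inputs occur → does not occur.
Shear sequence inoperative [AND]: Emergency umbilical 2 is down=not, #3 control pod 2 offline=not, A annular preventer 2 fails=not → not all inputs occur → does not occur.
Annular stack lost [OR]: Reserve pilot line is down=occurs, Pipe ram 2 offline=not, Shear sequence inoperative=not → at least one input occurs → occurs.
Ram stack 2 lost [OR]: Annular stack lost=occurs, Lower blind shear ram 2 failed=not → at least one input occurs → occurs.
Offshore blowout preventer fails to close [OR]: Control pod down=not, Ram stack 2 lost=occurs, Left solenoid 2 is down=not → at least one input occurs → occurs.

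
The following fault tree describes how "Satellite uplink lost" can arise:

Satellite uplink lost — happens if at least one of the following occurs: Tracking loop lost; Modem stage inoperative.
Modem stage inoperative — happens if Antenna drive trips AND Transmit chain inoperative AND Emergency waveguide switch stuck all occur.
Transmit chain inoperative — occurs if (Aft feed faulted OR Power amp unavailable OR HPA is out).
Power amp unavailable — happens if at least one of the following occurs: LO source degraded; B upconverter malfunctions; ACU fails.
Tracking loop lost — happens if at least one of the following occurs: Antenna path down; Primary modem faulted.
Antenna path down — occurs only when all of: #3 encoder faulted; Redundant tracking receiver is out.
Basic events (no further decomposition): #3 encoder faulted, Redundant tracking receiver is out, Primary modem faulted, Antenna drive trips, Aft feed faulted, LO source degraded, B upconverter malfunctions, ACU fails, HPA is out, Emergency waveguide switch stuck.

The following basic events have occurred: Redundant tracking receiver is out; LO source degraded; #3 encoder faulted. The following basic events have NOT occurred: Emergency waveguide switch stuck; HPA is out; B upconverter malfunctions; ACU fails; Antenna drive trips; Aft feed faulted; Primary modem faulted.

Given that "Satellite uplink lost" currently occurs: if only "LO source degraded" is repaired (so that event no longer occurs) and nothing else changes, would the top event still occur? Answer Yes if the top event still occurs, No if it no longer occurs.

Counterfactual: set "LO source degraded" to not occurred.
Antenna path down [AND]: #3 encoder faulted=occurs, Redundant tracking receiver is out=occurs → all inputs occur → occurs.
Tracking loop lost [OR]: Antenna path down=occurs, Primary modem faulted=not → at least one input occurs → occurs.
Power amp unavailable [OR]: LO source degraded=not, B upconverter malfunctions=not, ACU fails=not → no input occurs → does not occur.
Transmit chain inoperative [OR]: Aft feed faulted=not, Power amp unavailable=not, HPA is out=not → no input occurs → does not occur.
Modem stage inoperative [AND]: Antenna drive trips=not, Transmit chain inoperative=not, Emergency waveguide switch stuck=not → not all inputs occur → does not occur.
Satellite uplink lost [OR]: Tracking loop lost=occurs, Modem stage inoperative=not → at least one input occurs → occurs.

Yes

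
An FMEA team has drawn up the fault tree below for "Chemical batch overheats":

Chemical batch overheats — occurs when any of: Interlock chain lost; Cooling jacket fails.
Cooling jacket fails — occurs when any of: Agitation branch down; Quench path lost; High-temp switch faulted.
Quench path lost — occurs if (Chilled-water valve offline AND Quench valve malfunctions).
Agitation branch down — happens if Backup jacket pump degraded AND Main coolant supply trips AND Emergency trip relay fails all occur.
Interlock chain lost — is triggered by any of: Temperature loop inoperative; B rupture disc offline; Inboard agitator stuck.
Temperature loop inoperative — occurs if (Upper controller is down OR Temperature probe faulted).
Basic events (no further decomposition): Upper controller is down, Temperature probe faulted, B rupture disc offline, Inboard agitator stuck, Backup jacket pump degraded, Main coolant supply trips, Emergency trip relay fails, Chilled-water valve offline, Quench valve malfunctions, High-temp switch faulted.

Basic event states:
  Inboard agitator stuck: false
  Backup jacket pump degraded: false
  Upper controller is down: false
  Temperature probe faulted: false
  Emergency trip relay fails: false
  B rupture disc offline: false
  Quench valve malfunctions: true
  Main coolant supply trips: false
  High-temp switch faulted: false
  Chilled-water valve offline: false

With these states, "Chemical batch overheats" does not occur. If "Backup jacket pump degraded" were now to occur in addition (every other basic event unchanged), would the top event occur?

No

Counterfactual: set "Backup jacket pump degraded" to occurred.
Temperature loop inoperative [OR]: Upper controller is down=not, Temperature probe faulted=not → no input occurs → does not occur.
Interlock chain lost [OR]: Temperature loop inoperative=not, B rupture disc offline=not, Inboard agitator stuck=not → no input occurs → does not occur.
Agitation branch down [AND]: Backup jacket pump degraded=occurs, Main coolant supply trips=not, Emergency trip relay fails=not → not all inputs occur → does not occur.
Quench path lost [AND]: Chilled-water valve offline=not, Quench valve malfunctions=occurs → not all inputs occur → does not occur.
Cooling jacket fails [OR]: Agitation branch down=not, Quench path lost=not, High-temp switch faulted=not → no input occurs → does not occur.
Chemical batch overheats [OR]: Interlock chain lost=not, Cooling jacket fails=not → no input occurs → does not occur.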